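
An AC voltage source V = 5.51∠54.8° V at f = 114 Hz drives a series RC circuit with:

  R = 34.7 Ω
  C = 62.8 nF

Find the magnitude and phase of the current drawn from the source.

Step 1 — Angular frequency: ω = 2π·f = 2π·114 = 716.3 rad/s.
Step 2 — Component impedances:
  R: Z = R = 34.7 Ω
  C: Z = 1/(jωC) = -j/(ω·C) = 0 - j2.223e+04 Ω
Step 3 — Series combination: Z_total = R + C = 34.7 - j2.223e+04 Ω = 2.223e+04∠-89.9° Ω.
Step 4 — Source phasor: V = 5.51∠54.8° V = 3.176 + j4.502 V.
Step 5 — Ohm's law: I = V / Z_total = (3.176 + j4.502) / (34.7 - j2.223e+04) = -0.0002023 + j0.0001432 A.
Step 6 — Convert to polar: |I| = 0.0002479 A, ∠I = 144.7°.

I = 0.0002479∠144.7° A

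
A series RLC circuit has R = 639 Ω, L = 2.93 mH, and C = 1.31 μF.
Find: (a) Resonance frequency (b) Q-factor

Step 1 — Resonance condition Im(Z)=0 gives ω₀ = 1/√(LC).
Step 2 — ω₀ = 1/√(0.00293·1.31e-06) = 1.614e+04 rad/s.
Step 3 — f₀ = ω₀/(2π) = 2569 Hz.
Step 4 — Series Q: Q = ω₀L/R = 1.614e+04·0.00293/639 = 0.07401.

(a) f₀ = 2569 Hz  (b) Q = 0.07401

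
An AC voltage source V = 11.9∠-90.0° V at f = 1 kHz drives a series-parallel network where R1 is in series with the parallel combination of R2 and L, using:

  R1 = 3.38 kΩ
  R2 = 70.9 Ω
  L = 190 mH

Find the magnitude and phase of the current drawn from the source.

Step 1 — Angular frequency: ω = 2π·f = 2π·1000 = 6283 rad/s.
Step 2 — Component impedances:
  R1: Z = R = 3380 Ω
  R2: Z = R = 70.9 Ω
  L: Z = jωL = j·6283·0.19 = 0 + j1194 Ω
Step 3 — Parallel branch: R2 || L = 1/(1/R2 + 1/L) = 70.65 + j4.196 Ω.
Step 4 — Series with R1: Z_total = R1 + (R2 || L) = 3451 + j4.196 Ω = 3451∠0.1° Ω.
Step 5 — Source phasor: V = 11.9∠-90.0° V = 0 - j11.9 V.
Step 6 — Ohm's law: I = V / Z_total = (0 - j11.9) / (3451 + j4.196) = -4.193e-06 - j0.003449 A.
Step 7 — Convert to polar: |I| = 0.003449 A, ∠I = -90.1°.

I = 0.003449∠-90.1° A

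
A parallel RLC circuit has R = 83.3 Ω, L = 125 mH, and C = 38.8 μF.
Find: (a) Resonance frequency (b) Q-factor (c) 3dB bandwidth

Step 1 — Resonance: ω₀ = 1/√(LC) = 1/√(0.125·3.88e-05) = 454.1 rad/s.
Step 2 — f₀ = ω₀/(2π) = 72.27 Hz.
Step 3 — Parallel Q: Q = R/(ω₀L) = 83.3/(454.1·0.125) = 1.468.
Step 4 — Bandwidth: Δω = ω₀/Q = 309.4 rad/s; BW = Δω/(2π) = 49.24 Hz.

(a) f₀ = 72.27 Hz  (b) Q = 1.468  (c) BW = 49.24 Hz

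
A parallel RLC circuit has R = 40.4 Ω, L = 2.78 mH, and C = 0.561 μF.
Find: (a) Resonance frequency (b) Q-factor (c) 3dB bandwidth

Step 1 — Resonance: ω₀ = 1/√(LC) = 1/√(0.00278·5.61e-07) = 2.532e+04 rad/s.
Step 2 — f₀ = ω₀/(2π) = 4030 Hz.
Step 3 — Parallel Q: Q = R/(ω₀L) = 40.4/(2.532e+04·0.00278) = 0.5739.
Step 4 — Bandwidth: Δω = ω₀/Q = 4.412e+04 rad/s; BW = Δω/(2π) = 7022 Hz.

(a) f₀ = 4030 Hz  (b) Q = 0.5739  (c) BW = 7022 Hz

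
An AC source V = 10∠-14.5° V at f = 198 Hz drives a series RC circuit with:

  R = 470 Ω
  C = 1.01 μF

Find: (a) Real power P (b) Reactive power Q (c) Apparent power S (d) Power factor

Step 1 — Angular frequency: ω = 2π·f = 2π·198 = 1244 rad/s.
Step 2 — Component impedances:
  R: Z = R = 470 Ω
  C: Z = 1/(jωC) = -j/(ω·C) = 0 - j795.9 Ω
Step 3 — Series combination: Z_total = R + C = 470 - j795.9 Ω = 924.3∠-59.4° Ω.
Step 4 — Source phasor: V = 10∠-14.5° V = 9.681 - j2.504 V.
Step 5 — Current: I = V / Z = 0.007659 + j0.007642 A = 0.01082∠44.9° A.
Step 6 — Complex power: S = V·I* = 0.05502 - j0.09316 VA.
Step 7 — Real power: P = Re(S) = 0.05502 W.
Step 8 — Reactive power: Q = Im(S) = -0.09316 VAR.
Step 9 — Apparent power: |S| = 0.1082 VA.
Step 10 — Power factor: PF = P/|S| = 0.5085 (leading).

(a) P = 0.05502 W  (b) Q = -0.09316 VAR  (c) S = 0.1082 VA  (d) PF = 0.5085 (leading)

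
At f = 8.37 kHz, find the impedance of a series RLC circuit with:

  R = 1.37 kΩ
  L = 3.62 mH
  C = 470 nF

Step 1 — Angular frequency: ω = 2π·f = 2π·8370 = 5.259e+04 rad/s.
Step 2 — Component impedances:
  R: Z = R = 1370 Ω
  L: Z = jωL = j·5.259e+04·0.00362 = 0 + j190.4 Ω
  C: Z = 1/(jωC) = -j/(ω·C) = 0 - j40.46 Ω
Step 3 — Series combination: Z_total = R + L + C = 1370 + j149.9 Ω = 1378∠6.2° Ω.

Z = 1370 + j149.9 Ω = 1378∠6.2° Ω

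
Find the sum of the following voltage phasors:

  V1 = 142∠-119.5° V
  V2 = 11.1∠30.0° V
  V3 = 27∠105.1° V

Step 1 — Convert each phasor to rectangular form:
  V1 = 142·(cos(-119.5°) + j·sin(-119.5°)) = -69.92 - j123.6 V
  V2 = 11.1·(cos(30.0°) + j·sin(30.0°)) = 9.613 + j5.55 V
  V3 = 27·(cos(105.1°) + j·sin(105.1°)) = -7.034 + j26.07 V
Step 2 — Sum components: V_total = -67.34 - j91.97 V.
Step 3 — Convert to polar: |V_total| = 114 V, ∠V_total = -126.2°.

V_total = 114∠-126.2° V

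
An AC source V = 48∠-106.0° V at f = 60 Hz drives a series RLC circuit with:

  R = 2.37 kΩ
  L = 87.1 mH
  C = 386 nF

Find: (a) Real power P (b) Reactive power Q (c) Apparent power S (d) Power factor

Step 1 — Angular frequency: ω = 2π·f = 2π·60 = 377 rad/s.
Step 2 — Component impedances:
  R: Z = R = 2370 Ω
  L: Z = jωL = j·377·0.0871 = 0 + j32.84 Ω
  C: Z = 1/(jωC) = -j/(ω·C) = 0 - j6872 Ω
Step 3 — Series combination: Z_total = R + L + C = 2370 - j6839 Ω = 7238∠-70.9° Ω.
Step 4 — Source phasor: V = 48∠-106.0° V = -13.23 - j46.14 V.
Step 5 — Current: I = V / Z = 0.005425 - j0.003814 A = 0.006632∠-35.1° A.
Step 6 — Complex power: S = V·I* = 0.1042 - j0.3008 VA.
Step 7 — Real power: P = Re(S) = 0.1042 W.
Step 8 — Reactive power: Q = Im(S) = -0.3008 VAR.
Step 9 — Apparent power: |S| = 0.3183 VA.
Step 10 — Power factor: PF = P/|S| = 0.3274 (leading).

(a) P = 0.1042 W  (b) Q = -0.3008 VAR  (c) S = 0.3183 VA  (d) PF = 0.3274 (leading)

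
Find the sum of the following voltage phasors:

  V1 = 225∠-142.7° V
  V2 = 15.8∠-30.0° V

Step 1 — Convert each phasor to rectangular form:
  V1 = 225·(cos(-142.7°) + j·sin(-142.7°)) = -179 - j136.3 V
  V2 = 15.8·(cos(-30.0°) + j·sin(-30.0°)) = 13.68 - j7.9 V
Step 2 — Sum components: V_total = -165.3 - j144.2 V.
Step 3 — Convert to polar: |V_total| = 219.4 V, ∠V_total = -138.9°.

V_total = 219.4∠-138.9° V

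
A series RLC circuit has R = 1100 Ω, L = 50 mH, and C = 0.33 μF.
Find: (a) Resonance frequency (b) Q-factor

Step 1 — Resonance condition Im(Z)=0 gives ω₀ = 1/√(LC).
Step 2 — ω₀ = 1/√(0.05·3.3e-07) = 7785 rad/s.
Step 3 — f₀ = ω₀/(2π) = 1239 Hz.
Step 4 — Series Q: Q = ω₀L/R = 7785·0.05/1100 = 0.3539.

(a) f₀ = 1239 Hz  (b) Q = 0.3539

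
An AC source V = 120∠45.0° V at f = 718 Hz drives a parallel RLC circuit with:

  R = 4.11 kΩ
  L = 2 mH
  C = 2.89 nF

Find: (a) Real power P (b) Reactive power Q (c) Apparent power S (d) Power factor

Step 1 — Angular frequency: ω = 2π·f = 2π·718 = 4511 rad/s.
Step 2 — Component impedances:
  R: Z = R = 4110 Ω
  L: Z = jωL = j·4511·0.002 = 0 + j9.023 Ω
  C: Z = 1/(jωC) = -j/(ω·C) = 0 - j7.67e+04 Ω
Step 3 — Parallel combination: 1/Z_total = 1/R + 1/L + 1/C; Z_total = 0.01981 + j9.024 Ω = 9.024∠89.9° Ω.
Step 4 — Source phasor: V = 120∠45.0° V = 84.85 + j84.85 V.
Step 5 — Current: I = V / Z = 9.424 - j9.383 A = 13.3∠-44.9° A.
Step 6 — Complex power: S = V·I* = 3.504 + j1596 VA.
Step 7 — Real power: P = Re(S) = 3.504 W.
Step 8 — Reactive power: Q = Im(S) = 1596 VAR.
Step 9 — Apparent power: |S| = 1596 VA.
Step 10 — Power factor: PF = P/|S| = 0.002196 (lagging).

(a) P = 3.504 W  (b) Q = 1596 VAR  (c) S = 1596 VA  (d) PF = 0.002196 (lagging)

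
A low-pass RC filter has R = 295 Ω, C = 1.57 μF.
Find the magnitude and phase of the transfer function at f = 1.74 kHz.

Step 1 — Angular frequency: ω = 2π·1740 = 1.093e+04 rad/s.
Step 2 — Transfer function: H(jω) = 1/(1 + jωRC).
Step 3 — Denominator: 1 + jωRC = 1 + j·1.093e+04·295·1.57e-06 = 1 + j5.063.
Step 4 — H = 0.03754 - j0.1901.
Step 5 — Magnitude: |H| = 0.1937 (-14.3 dB); phase: φ = -78.8°.

|H| = 0.1937 (-14.3 dB), φ = -78.8°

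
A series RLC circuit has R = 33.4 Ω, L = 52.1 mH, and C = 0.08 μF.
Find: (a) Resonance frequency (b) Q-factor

Step 1 — Resonance condition Im(Z)=0 gives ω₀ = 1/√(LC).
Step 2 — ω₀ = 1/√(0.0521·8e-08) = 1.549e+04 rad/s.
Step 3 — f₀ = ω₀/(2π) = 2465 Hz.
Step 4 — Series Q: Q = ω₀L/R = 1.549e+04·0.0521/33.4 = 24.16.

(a) f₀ = 2465 Hz  (b) Q = 24.16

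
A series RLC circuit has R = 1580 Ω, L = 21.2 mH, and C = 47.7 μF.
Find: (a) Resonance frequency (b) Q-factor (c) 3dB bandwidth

Step 1 — Resonance: ω₀ = 1/√(LC) = 1/√(0.0212·4.77e-05) = 994.4 rad/s.
Step 2 — f₀ = ω₀/(2π) = 158.3 Hz.
Step 3 — Series Q: Q = ω₀L/R = 994.4·0.0212/1580 = 0.01334.
Step 4 — Bandwidth: Δω = ω₀/Q = 7.453e+04 rad/s; BW = Δω/(2π) = 1.186e+04 Hz.

(a) f₀ = 158.3 Hz  (b) Q = 0.01334  (c) BW = 1.186e+04 Hz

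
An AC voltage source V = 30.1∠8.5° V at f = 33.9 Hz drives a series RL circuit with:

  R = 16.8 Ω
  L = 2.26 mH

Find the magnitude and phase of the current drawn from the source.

Step 1 — Angular frequency: ω = 2π·f = 2π·33.9 = 213 rad/s.
Step 2 — Component impedances:
  R: Z = R = 16.8 Ω
  L: Z = jωL = j·213·0.00226 = 0 + j0.4814 Ω
Step 3 — Series combination: Z_total = R + L = 16.8 + j0.4814 Ω = 16.81∠1.6° Ω.
Step 4 — Source phasor: V = 30.1∠8.5° V = 29.77 + j4.449 V.
Step 5 — Ohm's law: I = V / Z_total = (29.77 + j4.449) / (16.8 + j0.4814) = 1.778 + j0.2139 A.
Step 6 — Convert to polar: |I| = 1.791 A, ∠I = 6.9°.

I = 1.791∠6.9° A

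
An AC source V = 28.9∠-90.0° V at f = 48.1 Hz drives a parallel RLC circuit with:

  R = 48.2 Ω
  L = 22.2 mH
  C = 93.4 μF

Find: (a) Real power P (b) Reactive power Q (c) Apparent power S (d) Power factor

Step 1 — Angular frequency: ω = 2π·f = 2π·48.1 = 302.2 rad/s.
Step 2 — Component impedances:
  R: Z = R = 48.2 Ω
  L: Z = jωL = j·302.2·0.0222 = 0 + j6.709 Ω
  C: Z = 1/(jωC) = -j/(ω·C) = 0 - j35.43 Ω
Step 3 — Parallel combination: 1/Z_total = 1/R + 1/L + 1/C; Z_total = 1.381 + j8.04 Ω = 8.157∠80.3° Ω.
Step 4 — Source phasor: V = 28.9∠-90.0° V = 0 - j28.9 V.
Step 5 — Current: I = V / Z = -3.492 - j0.5996 A = 3.543∠-170.3° A.
Step 6 — Complex power: S = V·I* = 17.33 + j100.9 VA.
Step 7 — Real power: P = Re(S) = 17.33 W.
Step 8 — Reactive power: Q = Im(S) = 100.9 VAR.
Step 9 — Apparent power: |S| = 102.4 VA.
Step 10 — Power factor: PF = P/|S| = 0.1692 (lagging).

(a) P = 17.33 W  (b) Q = 100.9 VAR  (c) S = 102.4 VA  (d) PF = 0.1692 (lagging)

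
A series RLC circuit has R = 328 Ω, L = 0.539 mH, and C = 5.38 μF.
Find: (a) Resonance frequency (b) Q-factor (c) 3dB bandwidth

Step 1 — Resonance condition Im(Z)=0 gives ω₀ = 1/√(LC).
Step 2 — ω₀ = 1/√(0.000539·5.38e-06) = 1.857e+04 rad/s.
Step 3 — f₀ = ω₀/(2π) = 2956 Hz.
Step 4 — Series Q: Q = ω₀L/R = 1.857e+04·0.000539/328 = 0.03052.
Step 5 — 3dB bandwidth: Δω = ω₀/Q = 6.085e+05 rad/s; BW = Δω/(2π) = 9.685e+04 Hz.

(a) f₀ = 2956 Hz  (b) Q = 0.03052  (c) BW = 9.685e+04 Hz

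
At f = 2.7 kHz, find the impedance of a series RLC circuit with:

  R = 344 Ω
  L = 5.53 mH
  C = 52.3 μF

Step 1 — Angular frequency: ω = 2π·f = 2π·2700 = 1.696e+04 rad/s.
Step 2 — Component impedances:
  R: Z = R = 344 Ω
  L: Z = jωL = j·1.696e+04·0.00553 = 0 + j93.81 Ω
  C: Z = 1/(jωC) = -j/(ω·C) = 0 - j1.127 Ω
Step 3 — Series combination: Z_total = R + L + C = 344 + j92.69 Ω = 356.3∠15.1° Ω.

Z = 344 + j92.69 Ω = 356.3∠15.1° Ω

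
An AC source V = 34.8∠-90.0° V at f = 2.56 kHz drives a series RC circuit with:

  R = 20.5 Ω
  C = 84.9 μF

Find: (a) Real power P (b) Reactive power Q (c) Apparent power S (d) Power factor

Step 1 — Angular frequency: ω = 2π·f = 2π·2560 = 1.608e+04 rad/s.
Step 2 — Component impedances:
  R: Z = R = 20.5 Ω
  C: Z = 1/(jωC) = -j/(ω·C) = 0 - j0.7323 Ω
Step 3 — Series combination: Z_total = R + C = 20.5 - j0.7323 Ω = 20.51∠-2.0° Ω.
Step 4 — Source phasor: V = 34.8∠-90.0° V = 0 - j34.8 V.
Step 5 — Current: I = V / Z = 0.06056 - j1.695 A = 1.696∠-88.0° A.
Step 6 — Complex power: S = V·I* = 59 - j2.108 VA.
Step 7 — Real power: P = Re(S) = 59 W.
Step 8 — Reactive power: Q = Im(S) = -2.108 VAR.
Step 9 — Apparent power: |S| = 59.04 VA.
Step 10 — Power factor: PF = P/|S| = 0.9994 (leading).

(a) P = 59 W  (b) Q = -2.108 VAR  (c) S = 59.04 VA  (d) PF = 0.9994 (leading)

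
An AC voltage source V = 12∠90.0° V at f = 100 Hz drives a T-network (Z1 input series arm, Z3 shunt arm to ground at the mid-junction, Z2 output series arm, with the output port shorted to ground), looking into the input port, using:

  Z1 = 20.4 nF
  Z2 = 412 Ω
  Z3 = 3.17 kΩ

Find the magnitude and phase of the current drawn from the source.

Step 1 — Angular frequency: ω = 2π·f = 2π·100 = 628.3 rad/s.
Step 2 — Component impedances:
  Z1: Z = 1/(jωC) = -j/(ω·C) = 0 - j7.802e+04 Ω
  Z2: Z = R = 412 Ω
  Z3: Z = R = 3170 Ω
Step 3 — With the output port shorted to ground, the output series arm Z2 runs from the junction to ground; the shunt arm Z3 also runs from the junction to ground. They appear in parallel: Z3 || Z2 = 364.6 Ω.
Step 4 — Series with input arm Z1: Z_in = Z1 + (Z3 || Z2) = 364.6 - j7.802e+04 Ω = 7.802e+04∠-89.7° Ω.
Step 5 — Source phasor: V = 12∠90.0° V = 0 + j12 V.
Step 6 — Ohm's law: I = V / Z_total = (0 + j12) / (364.6 - j7.802e+04) = -0.0001538 + j7.188e-07 A.
Step 7 — Convert to polar: |I| = 0.0001538 A, ∠I = 179.7°.

I = 0.0001538∠179.7° A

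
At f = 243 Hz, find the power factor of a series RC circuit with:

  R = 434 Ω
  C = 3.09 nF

Step 1 — Angular frequency: ω = 2π·f = 2π·243 = 1527 rad/s.
Step 2 — Component impedances:
  R: Z = R = 434 Ω
  C: Z = 1/(jωC) = -j/(ω·C) = 0 - j2.12e+05 Ω
Step 3 — Series combination: Z_total = R + C = 434 - j2.12e+05 Ω = 2.12e+05∠-89.9° Ω.
Step 4 — Power factor: PF = cos(φ) = Re(Z)/|Z| = 434/2.1196e+05 = 0.002048.
Step 5 — Type: Im(Z) = -2.12e+05 ⇒ leading (phase φ = -89.9°).

PF = 0.002048 (leading, φ = -89.9°)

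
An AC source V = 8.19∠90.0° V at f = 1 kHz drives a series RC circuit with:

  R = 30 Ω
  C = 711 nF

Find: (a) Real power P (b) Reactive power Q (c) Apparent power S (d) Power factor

Step 1 — Angular frequency: ω = 2π·f = 2π·1000 = 6283 rad/s.
Step 2 — Component impedances:
  R: Z = R = 30 Ω
  C: Z = 1/(jωC) = -j/(ω·C) = 0 - j223.8 Ω
Step 3 — Series combination: Z_total = R + C = 30 - j223.8 Ω = 225.8∠-82.4° Ω.
Step 4 — Source phasor: V = 8.19∠90.0° V = 0 + j8.19 V.
Step 5 — Current: I = V / Z = -0.03594 + j0.004817 A = 0.03626∠172.4° A.
Step 6 — Complex power: S = V·I* = 0.03945 - j0.2944 VA.
Step 7 — Real power: P = Re(S) = 0.03945 W.
Step 8 — Reactive power: Q = Im(S) = -0.2944 VAR.
Step 9 — Apparent power: |S| = 0.297 VA.
Step 10 — Power factor: PF = P/|S| = 0.1328 (leading).

(a) P = 0.03945 W  (b) Q = -0.2944 VAR  (c) S = 0.297 VA  (d) PF = 0.1328 (leading)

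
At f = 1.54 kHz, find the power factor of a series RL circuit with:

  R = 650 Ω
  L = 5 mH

Step 1 — Angular frequency: ω = 2π·f = 2π·1540 = 9676 rad/s.
Step 2 — Component impedances:
  R: Z = R = 650 Ω
  L: Z = jωL = j·9676·0.005 = 0 + j48.38 Ω
Step 3 — Series combination: Z_total = R + L = 650 + j48.38 Ω = 651.8∠4.3° Ω.
Step 4 — Power factor: PF = cos(φ) = Re(Z)/|Z| = 650/651.8 = 0.9972.
Step 5 — Type: Im(Z) = 48.38 ⇒ lagging (phase φ = 4.3°).

PF = 0.9972 (lagging, φ = 4.3°)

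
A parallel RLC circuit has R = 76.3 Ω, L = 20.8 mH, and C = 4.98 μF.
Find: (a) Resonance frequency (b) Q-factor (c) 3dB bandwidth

Step 1 — Resonance: ω₀ = 1/√(LC) = 1/√(0.0208·4.98e-06) = 3107 rad/s.
Step 2 — f₀ = ω₀/(2π) = 494.5 Hz.
Step 3 — Parallel Q: Q = R/(ω₀L) = 76.3/(3107·0.0208) = 1.181.
Step 4 — Bandwidth: Δω = ω₀/Q = 2632 rad/s; BW = Δω/(2π) = 418.9 Hz.

(a) f₀ = 494.5 Hz  (b) Q = 1.181  (c) BW = 418.9 Hz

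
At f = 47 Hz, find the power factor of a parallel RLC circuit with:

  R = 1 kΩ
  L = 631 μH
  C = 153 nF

Step 1 — Angular frequency: ω = 2π·f = 2π·47 = 295.3 rad/s.
Step 2 — Component impedances:
  R: Z = R = 1000 Ω
  L: Z = jωL = j·295.3·0.000631 = 0 + j0.1863 Ω
  C: Z = 1/(jωC) = -j/(ω·C) = 0 - j2.213e+04 Ω
Step 3 — Parallel combination: 1/Z_total = 1/R + 1/L + 1/C; Z_total = 3.472e-05 + j0.1863 Ω = 0.1863∠90.0° Ω.
Step 4 — Power factor: PF = cos(φ) = Re(Z)/|Z| = 3.4723e-05/0.18634 = 0.0001863.
Step 5 — Type: Im(Z) = 0.1863 ⇒ lagging (phase φ = 90.0°).

PF = 0.0001863 (lagging, φ = 90.0°)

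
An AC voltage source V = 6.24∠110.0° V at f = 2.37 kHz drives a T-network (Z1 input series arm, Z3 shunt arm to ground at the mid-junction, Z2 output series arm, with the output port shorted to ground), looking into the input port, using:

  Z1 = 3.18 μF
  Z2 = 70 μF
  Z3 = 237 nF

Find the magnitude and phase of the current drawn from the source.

Step 1 — Angular frequency: ω = 2π·f = 2π·2370 = 1.489e+04 rad/s.
Step 2 — Component impedances:
  Z1: Z = 1/(jωC) = -j/(ω·C) = 0 - j21.12 Ω
  Z2: Z = 1/(jωC) = -j/(ω·C) = 0 - j0.9593 Ω
  Z3: Z = 1/(jωC) = -j/(ω·C) = 0 - j283.4 Ω
Step 3 — With the output port shorted to ground, the output series arm Z2 runs from the junction to ground; the shunt arm Z3 also runs from the junction to ground. They appear in parallel: Z3 || Z2 = 0 - j0.9561 Ω.
Step 4 — Series with input arm Z1: Z_in = Z1 + (Z3 || Z2) = 0 - j22.07 Ω = 22.07∠-90.0° Ω.
Step 5 — Source phasor: V = 6.24∠110.0° V = -2.134 + j5.864 V.
Step 6 — Ohm's law: I = V / Z_total = (-2.134 + j5.864) / (0 - j22.07) = -0.2656 - j0.09669 A.
Step 7 — Convert to polar: |I| = 0.2827 A, ∠I = -160.0°.

I = 0.2827∠-160.0° A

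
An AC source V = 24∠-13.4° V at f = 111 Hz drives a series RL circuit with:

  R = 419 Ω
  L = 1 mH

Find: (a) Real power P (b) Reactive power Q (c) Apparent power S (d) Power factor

Step 1 — Angular frequency: ω = 2π·f = 2π·111 = 697.4 rad/s.
Step 2 — Component impedances:
  R: Z = R = 419 Ω
  L: Z = jωL = j·697.4·0.001 = 0 + j0.6974 Ω
Step 3 — Series combination: Z_total = R + L = 419 + j0.6974 Ω = 419∠0.1° Ω.
Step 4 — Source phasor: V = 24∠-13.4° V = 23.35 - j5.562 V.
Step 5 — Current: I = V / Z = 0.0557 - j0.01337 A = 0.05728∠-13.5° A.
Step 6 — Complex power: S = V·I* = 1.375 + j0.002288 VA.
Step 7 — Real power: P = Re(S) = 1.375 W.
Step 8 — Reactive power: Q = Im(S) = 0.002288 VAR.
Step 9 — Apparent power: |S| = 1.375 VA.
Step 10 — Power factor: PF = P/|S| = 1 (lagging).

(a) P = 1.375 W  (b) Q = 0.002288 VAR  (c) S = 1.375 VA  (d) PF = 1 (lagging)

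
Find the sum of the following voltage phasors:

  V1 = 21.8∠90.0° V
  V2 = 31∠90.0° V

Step 1 — Convert each phasor to rectangular form:
  V1 = 21.8·(cos(90.0°) + j·sin(90.0°)) = 0 + j21.8 V
  V2 = 31·(cos(90.0°) + j·sin(90.0°)) = 0 + j31 V
Step 2 — Sum components: V_total = 0 + j52.8 V.
Step 3 — Convert to polar: |V_total| = 52.8 V, ∠V_total = 90.0°.

V_total = 52.8∠90.0° V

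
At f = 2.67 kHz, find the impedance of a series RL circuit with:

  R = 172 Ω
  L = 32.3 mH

Step 1 — Angular frequency: ω = 2π·f = 2π·2670 = 1.678e+04 rad/s.
Step 2 — Component impedances:
  R: Z = R = 172 Ω
  L: Z = jωL = j·1.678e+04·0.0323 = 0 + j541.9 Ω
Step 3 — Series combination: Z_total = R + L = 172 + j541.9 Ω = 568.5∠72.4° Ω.

Z = 172 + j541.9 Ω = 568.5∠72.4° Ω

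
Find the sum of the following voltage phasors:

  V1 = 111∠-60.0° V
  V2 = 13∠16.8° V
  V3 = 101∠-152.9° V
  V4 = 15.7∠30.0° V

Step 1 — Convert each phasor to rectangular form:
  V1 = 111·(cos(-60.0°) + j·sin(-60.0°)) = 55.5 - j96.13 V
  V2 = 13·(cos(16.8°) + j·sin(16.8°)) = 12.45 + j3.757 V
  V3 = 101·(cos(-152.9°) + j·sin(-152.9°)) = -89.91 - j46.01 V
  V4 = 15.7·(cos(30.0°) + j·sin(30.0°)) = 13.6 + j7.85 V
Step 2 — Sum components: V_total = -8.37 - j130.5 V.
Step 3 — Convert to polar: |V_total| = 130.8 V, ∠V_total = -93.7°.

V_total = 130.8∠-93.7° V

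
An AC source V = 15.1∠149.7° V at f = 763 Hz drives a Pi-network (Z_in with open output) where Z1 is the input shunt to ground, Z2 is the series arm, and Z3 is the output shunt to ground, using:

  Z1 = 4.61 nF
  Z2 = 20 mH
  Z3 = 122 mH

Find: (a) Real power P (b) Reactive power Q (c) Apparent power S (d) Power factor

Step 1 — Angular frequency: ω = 2π·f = 2π·763 = 4794 rad/s.
Step 2 — Component impedances:
  Z1: Z = 1/(jωC) = -j/(ω·C) = 0 - j4.525e+04 Ω
  Z2: Z = jωL = j·4794·0.02 = 0 + j95.88 Ω
  Z3: Z = jωL = j·4794·0.122 = 0 + j584.9 Ω
Step 3 — With open output, the series arm Z2 and the output shunt Z3 appear in series to ground: Z2 + Z3 = 0 + j680.8 Ω.
Step 4 — Parallel with input shunt Z1: Z_in = Z1 || (Z2 + Z3) = 0 + j691.2 Ω = 691.2∠90.0° Ω.
Step 5 — Source phasor: V = 15.1∠149.7° V = -13.04 + j7.618 V.
Step 6 — Current: I = V / Z = 0.01102 + j0.01886 A = 0.02185∠59.7° A.
Step 7 — Complex power: S = V·I* = 0 + j0.3299 VA.
Step 8 — Real power: P = Re(S) = 0 W.
Step 9 — Reactive power: Q = Im(S) = 0.3299 VAR.
Step 10 — Apparent power: |S| = 0.3299 VA.
Step 11 — Power factor: PF = P/|S| = 0 (lagging).

(a) P = 0 W  (b) Q = 0.3299 VAR  (c) S = 0.3299 VA  (d) PF = 0 (lagging)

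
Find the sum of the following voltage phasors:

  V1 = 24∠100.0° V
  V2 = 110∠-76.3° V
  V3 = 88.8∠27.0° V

Step 1 — Convert each phasor to rectangular form:
  V1 = 24·(cos(100.0°) + j·sin(100.0°)) = -4.168 + j23.64 V
  V2 = 110·(cos(-76.3°) + j·sin(-76.3°)) = 26.05 - j106.9 V
  V3 = 88.8·(cos(27.0°) + j·sin(27.0°)) = 79.12 + j40.31 V
Step 2 — Sum components: V_total = 101 - j42.92 V.
Step 3 — Convert to polar: |V_total| = 109.7 V, ∠V_total = -23.0°.

V_total = 109.7∠-23.0° V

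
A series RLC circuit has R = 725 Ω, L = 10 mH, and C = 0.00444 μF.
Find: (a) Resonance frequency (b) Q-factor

Step 1 — Resonance condition Im(Z)=0 gives ω₀ = 1/√(LC).
Step 2 — ω₀ = 1/√(0.01·4.44e-09) = 1.501e+05 rad/s.
Step 3 — f₀ = ω₀/(2π) = 2.389e+04 Hz.
Step 4 — Series Q: Q = ω₀L/R = 1.501e+05·0.01/725 = 2.07.

(a) f₀ = 2.389e+04 Hz  (b) Q = 2.07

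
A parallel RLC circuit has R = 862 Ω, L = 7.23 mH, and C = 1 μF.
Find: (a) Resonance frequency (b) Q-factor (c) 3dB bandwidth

Step 1 — Resonance: ω₀ = 1/√(LC) = 1/√(0.00723·1e-06) = 1.176e+04 rad/s.
Step 2 — f₀ = ω₀/(2π) = 1872 Hz.
Step 3 — Parallel Q: Q = R/(ω₀L) = 862/(1.176e+04·0.00723) = 10.14.
Step 4 — Bandwidth: Δω = ω₀/Q = 1160 rad/s; BW = Δω/(2π) = 184.6 Hz.

(a) f₀ = 1872 Hz  (b) Q = 10.14  (c) BW = 184.6 Hz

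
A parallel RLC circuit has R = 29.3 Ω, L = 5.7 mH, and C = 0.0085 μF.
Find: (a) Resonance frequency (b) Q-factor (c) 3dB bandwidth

Step 1 — Resonance: ω₀ = 1/√(LC) = 1/√(0.0057·8.5e-09) = 1.437e+05 rad/s.
Step 2 — f₀ = ω₀/(2π) = 2.287e+04 Hz.
Step 3 — Parallel Q: Q = R/(ω₀L) = 29.3/(1.437e+05·0.0057) = 0.03578.
Step 4 — Bandwidth: Δω = ω₀/Q = 4.015e+06 rad/s; BW = Δω/(2π) = 6.39e+05 Hz.

(a) f₀ = 2.287e+04 Hz  (b) Q = 0.03578  (c) BW = 6.39e+05 Hz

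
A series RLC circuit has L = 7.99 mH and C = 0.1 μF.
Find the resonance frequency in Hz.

Step 1 — Resonance condition Im(Z)=0 gives ω₀ = 1/√(LC).
Step 2 — ω₀ = 1/√(0.00799·1e-07) = 3.538e+04 rad/s.
Step 3 — f₀ = ω₀/(2π) = 5630 Hz.

f₀ = 5630 Hz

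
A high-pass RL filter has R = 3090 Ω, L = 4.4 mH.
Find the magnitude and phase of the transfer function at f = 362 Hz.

Step 1 — Angular frequency: ω = 2π·362 = 2275 rad/s.
Step 2 — Transfer function: H(jω) = jωL/(R + jωL).
Step 3 — Numerator jωL = j·10.01; denominator R + jωL = 3090 + j10.01.
Step 4 — H = 1.049e-05 + j0.003239.
Step 5 — Magnitude: |H| = 0.003239 (-49.8 dB); phase: φ = 89.8°.

|H| = 0.003239 (-49.8 dB), φ = 89.8°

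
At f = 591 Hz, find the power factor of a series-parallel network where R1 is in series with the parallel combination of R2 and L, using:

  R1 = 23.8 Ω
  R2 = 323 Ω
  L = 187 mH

Step 1 — Angular frequency: ω = 2π·f = 2π·591 = 3713 rad/s.
Step 2 — Component impedances:
  R1: Z = R = 23.8 Ω
  R2: Z = R = 323 Ω
  L: Z = jωL = j·3713·0.187 = 0 + j694.4 Ω
Step 3 — Parallel branch: R2 || L = 1/(1/R2 + 1/L) = 265.5 + j123.5 Ω.
Step 4 — Series with R1: Z_total = R1 + (R2 || L) = 289.3 + j123.5 Ω = 314.6∠23.1° Ω.
Step 5 — Power factor: PF = cos(φ) = Re(Z)/|Z| = 289.35/314.61 = 0.9197.
Step 6 — Type: Im(Z) = 123.5 ⇒ lagging (phase φ = 23.1°).

PF = 0.9197 (lagging, φ = 23.1°)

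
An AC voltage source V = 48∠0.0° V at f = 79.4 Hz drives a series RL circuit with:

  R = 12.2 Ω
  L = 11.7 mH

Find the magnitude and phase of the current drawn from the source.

Step 1 — Angular frequency: ω = 2π·f = 2π·79.4 = 498.9 rad/s.
Step 2 — Component impedances:
  R: Z = R = 12.2 Ω
  L: Z = jωL = j·498.9·0.0117 = 0 + j5.837 Ω
Step 3 — Series combination: Z_total = R + L = 12.2 + j5.837 Ω = 13.52∠25.6° Ω.
Step 4 — Source phasor: V = 48∠0.0° V = 48 V.
Step 5 — Ohm's law: I = V / Z_total = (48) / (12.2 + j5.837) = 3.202 - j1.532 A.
Step 6 — Convert to polar: |I| = 3.549 A, ∠I = -25.6°.

I = 3.549∠-25.6° A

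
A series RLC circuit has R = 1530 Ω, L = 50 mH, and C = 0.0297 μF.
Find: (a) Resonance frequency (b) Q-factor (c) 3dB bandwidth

Step 1 — Resonance condition Im(Z)=0 gives ω₀ = 1/√(LC).
Step 2 — ω₀ = 1/√(0.05·2.97e-08) = 2.595e+04 rad/s.
Step 3 — f₀ = ω₀/(2π) = 4130 Hz.
Step 4 — Series Q: Q = ω₀L/R = 2.595e+04·0.05/1530 = 0.848.
Step 5 — 3dB bandwidth: Δω = ω₀/Q = 3.06e+04 rad/s; BW = Δω/(2π) = 4870 Hz.

(a) f₀ = 4130 Hz  (b) Q = 0.848  (c) BW = 4870 Hz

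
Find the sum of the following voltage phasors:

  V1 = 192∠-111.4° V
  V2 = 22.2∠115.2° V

Step 1 — Convert each phasor to rectangular form:
  V1 = 192·(cos(-111.4°) + j·sin(-111.4°)) = -70.06 - j178.8 V
  V2 = 22.2·(cos(115.2°) + j·sin(115.2°)) = -9.452 + j20.09 V
Step 2 — Sum components: V_total = -79.51 - j158.7 V.
Step 3 — Convert to polar: |V_total| = 177.5 V, ∠V_total = -116.6°.

V_total = 177.5∠-116.6° V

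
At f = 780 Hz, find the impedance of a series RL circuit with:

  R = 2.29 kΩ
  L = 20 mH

Step 1 — Angular frequency: ω = 2π·f = 2π·780 = 4901 rad/s.
Step 2 — Component impedances:
  R: Z = R = 2290 Ω
  L: Z = jωL = j·4901·0.02 = 0 + j98.02 Ω
Step 3 — Series combination: Z_total = R + L = 2290 + j98.02 Ω = 2292∠2.5° Ω.

Z = 2290 + j98.02 Ω = 2292∠2.5° Ω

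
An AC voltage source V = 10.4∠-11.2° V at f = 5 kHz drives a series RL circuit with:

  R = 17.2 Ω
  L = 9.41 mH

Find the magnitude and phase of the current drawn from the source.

Step 1 — Angular frequency: ω = 2π·f = 2π·5000 = 3.142e+04 rad/s.
Step 2 — Component impedances:
  R: Z = R = 17.2 Ω
  L: Z = jωL = j·3.142e+04·0.00941 = 0 + j295.6 Ω
Step 3 — Series combination: Z_total = R + L = 17.2 + j295.6 Ω = 296.1∠86.7° Ω.
Step 4 — Source phasor: V = 10.4∠-11.2° V = 10.2 - j2.02 V.
Step 5 — Ohm's law: I = V / Z_total = (10.2 - j2.02) / (17.2 + j295.6) = -0.004809 - j0.03479 A.
Step 6 — Convert to polar: |I| = 0.03512 A, ∠I = -97.9°.

I = 0.03512∠-97.9° A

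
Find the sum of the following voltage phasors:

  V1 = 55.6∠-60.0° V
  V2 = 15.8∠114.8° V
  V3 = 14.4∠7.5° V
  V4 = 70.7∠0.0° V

Step 1 — Convert each phasor to rectangular form:
  V1 = 55.6·(cos(-60.0°) + j·sin(-60.0°)) = 27.8 - j48.15 V
  V2 = 15.8·(cos(114.8°) + j·sin(114.8°)) = -6.627 + j14.34 V
  V3 = 14.4·(cos(7.5°) + j·sin(7.5°)) = 14.28 + j1.88 V
  V4 = 70.7·(cos(0.0°) + j·sin(0.0°)) = 70.7 V
Step 2 — Sum components: V_total = 106.1 - j31.93 V.
Step 3 — Convert to polar: |V_total| = 110.8 V, ∠V_total = -16.7°.

V_total = 110.8∠-16.7° V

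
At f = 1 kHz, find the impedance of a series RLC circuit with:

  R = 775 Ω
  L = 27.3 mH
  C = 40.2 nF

Step 1 — Angular frequency: ω = 2π·f = 2π·1000 = 6283 rad/s.
Step 2 — Component impedances:
  R: Z = R = 775 Ω
  L: Z = jωL = j·6283·0.0273 = 0 + j171.5 Ω
  C: Z = 1/(jωC) = -j/(ω·C) = 0 - j3959 Ω
Step 3 — Series combination: Z_total = R + L + C = 775 - j3788 Ω = 3866∠-78.4° Ω.

Z = 775 - j3788 Ω = 3866∠-78.4° Ω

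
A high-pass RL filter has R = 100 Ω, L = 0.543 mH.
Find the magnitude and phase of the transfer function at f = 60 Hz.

Step 1 — Angular frequency: ω = 2π·60 = 377 rad/s.
Step 2 — Transfer function: H(jω) = jωL/(R + jωL).
Step 3 — Numerator jωL = j·0.2047; denominator R + jωL = 100 + j0.2047.
Step 4 — H = 4.19e-06 + j0.002047.
Step 5 — Magnitude: |H| = 0.002047 (-53.8 dB); phase: φ = 89.9°.

|H| = 0.002047 (-53.8 dB), φ = 89.9°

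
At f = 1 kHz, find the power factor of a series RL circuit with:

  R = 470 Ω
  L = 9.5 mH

Step 1 — Angular frequency: ω = 2π·f = 2π·1000 = 6283 rad/s.
Step 2 — Component impedances:
  R: Z = R = 470 Ω
  L: Z = jωL = j·6283·0.0095 = 0 + j59.69 Ω
Step 3 — Series combination: Z_total = R + L = 470 + j59.69 Ω = 473.8∠7.2° Ω.
Step 4 — Power factor: PF = cos(φ) = Re(Z)/|Z| = 470/473.8 = 0.992.
Step 5 — Type: Im(Z) = 59.69 ⇒ lagging (phase φ = 7.2°).

PF = 0.992 (lagging, φ = 7.2°)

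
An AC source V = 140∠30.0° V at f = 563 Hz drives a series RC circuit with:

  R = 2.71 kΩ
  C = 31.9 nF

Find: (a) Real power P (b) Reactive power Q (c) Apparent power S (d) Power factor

Step 1 — Angular frequency: ω = 2π·f = 2π·563 = 3537 rad/s.
Step 2 — Component impedances:
  R: Z = R = 2710 Ω
  C: Z = 1/(jωC) = -j/(ω·C) = 0 - j8862 Ω
Step 3 — Series combination: Z_total = R + C = 2710 - j8862 Ω = 9267∠-73.0° Ω.
Step 4 — Source phasor: V = 140∠30.0° V = 121.2 + j70 V.
Step 5 — Current: I = V / Z = -0.003397 + j0.01472 A = 0.01511∠103.0° A.
Step 6 — Complex power: S = V·I* = 0.6185 - j2.023 VA.
Step 7 — Real power: P = Re(S) = 0.6185 W.
Step 8 — Reactive power: Q = Im(S) = -2.023 VAR.
Step 9 — Apparent power: |S| = 2.115 VA.
Step 10 — Power factor: PF = P/|S| = 0.2924 (leading).

(a) P = 0.6185 W  (b) Q = -2.023 VAR  (c) S = 2.115 VA  (d) PF = 0.2924 (leading)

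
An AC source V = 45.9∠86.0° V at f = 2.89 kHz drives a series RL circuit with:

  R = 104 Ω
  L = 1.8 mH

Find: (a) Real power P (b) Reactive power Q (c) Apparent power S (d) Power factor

Step 1 — Angular frequency: ω = 2π·f = 2π·2890 = 1.816e+04 rad/s.
Step 2 — Component impedances:
  R: Z = R = 104 Ω
  L: Z = jωL = j·1.816e+04·0.0018 = 0 + j32.69 Ω
Step 3 — Series combination: Z_total = R + L = 104 + j32.69 Ω = 109∠17.4° Ω.
Step 4 — Source phasor: V = 45.9∠86.0° V = 3.202 + j45.79 V.
Step 5 — Current: I = V / Z = 0.1539 + j0.3919 A = 0.421∠68.6° A.
Step 6 — Complex power: S = V·I* = 18.44 + j5.794 VA.
Step 7 — Real power: P = Re(S) = 18.44 W.
Step 8 — Reactive power: Q = Im(S) = 5.794 VAR.
Step 9 — Apparent power: |S| = 19.33 VA.
Step 10 — Power factor: PF = P/|S| = 0.954 (lagging).

(a) P = 18.44 W  (b) Q = 5.794 VAR  (c) S = 19.33 VA  (d) PF = 0.954 (lagging)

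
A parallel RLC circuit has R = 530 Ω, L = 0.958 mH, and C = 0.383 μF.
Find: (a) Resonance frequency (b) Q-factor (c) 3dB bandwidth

Step 1 — Resonance: ω₀ = 1/√(LC) = 1/√(0.000958·3.83e-07) = 5.221e+04 rad/s.
Step 2 — f₀ = ω₀/(2π) = 8309 Hz.
Step 3 — Parallel Q: Q = R/(ω₀L) = 530/(5.221e+04·0.000958) = 10.6.
Step 4 — Bandwidth: Δω = ω₀/Q = 4926 rad/s; BW = Δω/(2π) = 784.1 Hz.

(a) f₀ = 8309 Hz  (b) Q = 10.6  (c) BW = 784.1 Hz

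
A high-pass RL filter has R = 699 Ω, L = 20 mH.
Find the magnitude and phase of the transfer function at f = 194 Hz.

Step 1 — Angular frequency: ω = 2π·194 = 1219 rad/s.
Step 2 — Transfer function: H(jω) = jωL/(R + jωL).
Step 3 — Numerator jωL = j·24.38; denominator R + jωL = 699 + j24.38.
Step 4 — H = 0.001215 + j0.03483.
Step 5 — Magnitude: |H| = 0.03486 (-29.2 dB); phase: φ = 88.0°.

|H| = 0.03486 (-29.2 dB), φ = 88.0°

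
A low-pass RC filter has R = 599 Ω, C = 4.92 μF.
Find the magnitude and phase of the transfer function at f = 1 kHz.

Step 1 — Angular frequency: ω = 2π·1000 = 6283 rad/s.
Step 2 — Transfer function: H(jω) = 1/(1 + jωRC).
Step 3 — Denominator: 1 + jωRC = 1 + j·6283·599·4.92e-06 = 1 + j18.52.
Step 4 — H = 0.002908 - j0.05385.
Step 5 — Magnitude: |H| = 0.05393 (-25.4 dB); phase: φ = -86.9°.

|H| = 0.05393 (-25.4 dB), φ = -86.9°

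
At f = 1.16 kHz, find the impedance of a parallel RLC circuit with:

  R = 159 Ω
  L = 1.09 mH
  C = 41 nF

Step 1 — Angular frequency: ω = 2π·f = 2π·1160 = 7288 rad/s.
Step 2 — Component impedances:
  R: Z = R = 159 Ω
  L: Z = jωL = j·7288·0.00109 = 0 + j7.944 Ω
  C: Z = 1/(jωC) = -j/(ω·C) = 0 - j3346 Ω
Step 3 — Parallel combination: 1/Z_total = 1/R + 1/L + 1/C; Z_total = 0.3978 + j7.943 Ω = 7.953∠87.1° Ω.

Z = 0.3978 + j7.943 Ω = 7.953∠87.1° Ω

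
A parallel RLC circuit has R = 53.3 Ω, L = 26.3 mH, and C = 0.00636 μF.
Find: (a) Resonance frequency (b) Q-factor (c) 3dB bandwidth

Step 1 — Resonance: ω₀ = 1/√(LC) = 1/√(0.0263·6.36e-09) = 7.732e+04 rad/s.
Step 2 — f₀ = ω₀/(2π) = 1.231e+04 Hz.
Step 3 — Parallel Q: Q = R/(ω₀L) = 53.3/(7.732e+04·0.0263) = 0.02621.
Step 4 — Bandwidth: Δω = ω₀/Q = 2.95e+06 rad/s; BW = Δω/(2π) = 4.695e+05 Hz.

(a) f₀ = 1.231e+04 Hz  (b) Q = 0.02621  (c) BW = 4.695e+05 Hz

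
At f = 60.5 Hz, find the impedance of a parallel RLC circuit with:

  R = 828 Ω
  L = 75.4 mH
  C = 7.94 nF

Step 1 — Angular frequency: ω = 2π·f = 2π·60.5 = 380.1 rad/s.
Step 2 — Component impedances:
  R: Z = R = 828 Ω
  L: Z = jωL = j·380.1·0.0754 = 0 + j28.66 Ω
  C: Z = 1/(jωC) = -j/(ω·C) = 0 - j3.313e+05 Ω
Step 3 — Parallel combination: 1/Z_total = 1/R + 1/L + 1/C; Z_total = 0.9911 + j28.63 Ω = 28.65∠88.0° Ω.

Z = 0.9911 + j28.63 Ω = 28.65∠88.0° Ω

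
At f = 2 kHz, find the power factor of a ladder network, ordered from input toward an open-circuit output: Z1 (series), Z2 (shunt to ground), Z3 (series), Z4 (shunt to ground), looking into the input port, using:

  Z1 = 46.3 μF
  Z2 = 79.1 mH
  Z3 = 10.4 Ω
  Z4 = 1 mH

Step 1 — Angular frequency: ω = 2π·f = 2π·2000 = 1.257e+04 rad/s.
Step 2 — Component impedances:
  Z1: Z = 1/(jωC) = -j/(ω·C) = 0 - j1.719 Ω
  Z2: Z = jωL = j·1.257e+04·0.0791 = 0 + j994 Ω
  Z3: Z = R = 10.4 Ω
  Z4: Z = jωL = j·1.257e+04·0.001 = 0 + j12.57 Ω
Step 3 — Ladder network (open output): work backward from the far end, alternating series and parallel combinations. Z_in = 10.14 + j10.8 Ω = 14.81∠46.8° Ω.
Step 4 — Power factor: PF = cos(φ) = Re(Z)/|Z| = 10.14/14.81 = 0.6847.
Step 5 — Type: Im(Z) = 10.8 ⇒ lagging (phase φ = 46.8°).

PF = 0.6847 (lagging, φ = 46.8°)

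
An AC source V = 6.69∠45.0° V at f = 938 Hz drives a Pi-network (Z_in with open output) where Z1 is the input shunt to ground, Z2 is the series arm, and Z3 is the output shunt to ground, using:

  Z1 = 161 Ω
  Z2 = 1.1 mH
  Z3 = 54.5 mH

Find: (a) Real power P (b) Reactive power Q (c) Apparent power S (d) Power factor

Step 1 — Angular frequency: ω = 2π·f = 2π·938 = 5894 rad/s.
Step 2 — Component impedances:
  Z1: Z = R = 161 Ω
  Z2: Z = jωL = j·5894·0.0011 = 0 + j6.483 Ω
  Z3: Z = jωL = j·5894·0.0545 = 0 + j321.2 Ω
Step 3 — With open output, the series arm Z2 and the output shunt Z3 appear in series to ground: Z2 + Z3 = 0 + j327.7 Ω.
Step 4 — Parallel with input shunt Z1: Z_in = Z1 || (Z2 + Z3) = 129.7 + j63.72 Ω = 144.5∠26.2° Ω.
Step 5 — Source phasor: V = 6.69∠45.0° V = 4.731 + j4.731 V.
Step 6 — Current: I = V / Z = 0.04382 + j0.01495 A = 0.0463∠18.8° A.
Step 7 — Complex power: S = V·I* = 0.278 + j0.1366 VA.
Step 8 — Real power: P = Re(S) = 0.278 W.
Step 9 — Reactive power: Q = Im(S) = 0.1366 VAR.
Step 10 — Apparent power: |S| = 0.3097 VA.
Step 11 — Power factor: PF = P/|S| = 0.8975 (lagging).

(a) P = 0.278 W  (b) Q = 0.1366 VAR  (c) S = 0.3097 VA  (d) PF = 0.8975 (lagging)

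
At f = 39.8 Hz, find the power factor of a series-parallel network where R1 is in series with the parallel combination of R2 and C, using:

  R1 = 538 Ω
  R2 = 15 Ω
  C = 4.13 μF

Step 1 — Angular frequency: ω = 2π·f = 2π·39.8 = 250.1 rad/s.
Step 2 — Component impedances:
  R1: Z = R = 538 Ω
  R2: Z = R = 15 Ω
  C: Z = 1/(jωC) = -j/(ω·C) = 0 - j968.2 Ω
Step 3 — Parallel branch: R2 || C = 1/(1/R2 + 1/C) = 15 - j0.2323 Ω.
Step 4 — Series with R1: Z_total = R1 + (R2 || C) = 553 - j0.2323 Ω = 553∠-0.0° Ω.
Step 5 — Power factor: PF = cos(φ) = Re(Z)/|Z| = 553/553 = 1.
Step 6 — Type: Im(Z) = -0.2323 ⇒ leading (phase φ = -0.0°).

PF = 1 (leading, φ = -0.0°)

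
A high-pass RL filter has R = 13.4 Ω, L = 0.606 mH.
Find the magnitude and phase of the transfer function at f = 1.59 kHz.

Step 1 — Angular frequency: ω = 2π·1590 = 9990 rad/s.
Step 2 — Transfer function: H(jω) = jωL/(R + jωL).
Step 3 — Numerator jωL = j·6.054; denominator R + jωL = 13.4 + j6.054.
Step 4 — H = 0.1695 + j0.3752.
Step 5 — Magnitude: |H| = 0.4117 (-7.7 dB); phase: φ = 65.7°.

|H| = 0.4117 (-7.7 dB), φ = 65.7°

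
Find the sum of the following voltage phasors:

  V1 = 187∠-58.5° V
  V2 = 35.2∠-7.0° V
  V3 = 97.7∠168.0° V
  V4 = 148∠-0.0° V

Step 1 — Convert each phasor to rectangular form:
  V1 = 187·(cos(-58.5°) + j·sin(-58.5°)) = 97.71 - j159.4 V
  V2 = 35.2·(cos(-7.0°) + j·sin(-7.0°)) = 34.94 - j4.29 V
  V3 = 97.7·(cos(168.0°) + j·sin(168.0°)) = -95.57 + j20.31 V
  V4 = 148·(cos(-0.0°) + j·sin(-0.0°)) = 148 V
Step 2 — Sum components: V_total = 185.1 - j143.4 V.
Step 3 — Convert to polar: |V_total| = 234.1 V, ∠V_total = -37.8°.

V_total = 234.1∠-37.8° V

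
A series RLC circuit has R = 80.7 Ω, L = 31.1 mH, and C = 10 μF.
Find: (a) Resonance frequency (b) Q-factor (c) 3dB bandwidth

Step 1 — Resonance condition Im(Z)=0 gives ω₀ = 1/√(LC).
Step 2 — ω₀ = 1/√(0.0311·1e-05) = 1793 rad/s.
Step 3 — f₀ = ω₀/(2π) = 285.4 Hz.
Step 4 — Series Q: Q = ω₀L/R = 1793·0.0311/80.7 = 0.691.
Step 5 — 3dB bandwidth: Δω = ω₀/Q = 2595 rad/s; BW = Δω/(2π) = 413 Hz.

(a) f₀ = 285.4 Hz  (b) Q = 0.691  (c) BW = 413 Hz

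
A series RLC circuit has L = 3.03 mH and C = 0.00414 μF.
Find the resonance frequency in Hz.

Step 1 — Resonance condition Im(Z)=0 gives ω₀ = 1/√(LC).
Step 2 — ω₀ = 1/√(0.00303·4.14e-09) = 2.823e+05 rad/s.
Step 3 — f₀ = ω₀/(2π) = 4.494e+04 Hz.

f₀ = 4.494e+04 Hz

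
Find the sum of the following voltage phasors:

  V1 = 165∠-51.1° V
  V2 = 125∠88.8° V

Step 1 — Convert each phasor to rectangular form:
  V1 = 165·(cos(-51.1°) + j·sin(-51.1°)) = 103.6 - j128.4 V
  V2 = 125·(cos(88.8°) + j·sin(88.8°)) = 2.618 + j125 V
Step 2 — Sum components: V_total = 106.2 - j3.438 V.
Step 3 — Convert to polar: |V_total| = 106.3 V, ∠V_total = -1.9°.

V_total = 106.3∠-1.9° V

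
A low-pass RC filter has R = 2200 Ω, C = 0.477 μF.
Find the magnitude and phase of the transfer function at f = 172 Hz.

Step 1 — Angular frequency: ω = 2π·172 = 1081 rad/s.
Step 2 — Transfer function: H(jω) = 1/(1 + jωRC).
Step 3 — Denominator: 1 + jωRC = 1 + j·1081·2200·4.77e-07 = 1 + j1.134.
Step 4 — H = 0.4374 - j0.4961.
Step 5 — Magnitude: |H| = 0.6614 (-3.6 dB); phase: φ = -48.6°.

|H| = 0.6614 (-3.6 dB), φ = -48.6°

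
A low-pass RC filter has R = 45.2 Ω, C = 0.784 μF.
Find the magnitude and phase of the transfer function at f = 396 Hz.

Step 1 — Angular frequency: ω = 2π·396 = 2488 rad/s.
Step 2 — Transfer function: H(jω) = 1/(1 + jωRC).
Step 3 — Denominator: 1 + jωRC = 1 + j·2488·45.2·7.84e-07 = 1 + j0.08817.
Step 4 — H = 0.9923 - j0.08749.
Step 5 — Magnitude: |H| = 0.9961 (-0.0 dB); phase: φ = -5.0°.

|H| = 0.9961 (-0.0 dB), φ = -5.0°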